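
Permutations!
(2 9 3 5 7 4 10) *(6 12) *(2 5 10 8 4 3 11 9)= [0, 1, 2, 10, 8, 7, 12, 3, 4, 11, 5, 9, 6]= (3 10 5 7)(4 8)(6 12)(9 11)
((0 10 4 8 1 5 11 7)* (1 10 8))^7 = ((0 8 10 4 1 5 11 7))^7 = (0 7 11 5 1 4 10 8)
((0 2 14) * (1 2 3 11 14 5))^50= (0 11)(1 5 2)(3 14)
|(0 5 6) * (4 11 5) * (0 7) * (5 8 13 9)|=9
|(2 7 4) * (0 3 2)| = 5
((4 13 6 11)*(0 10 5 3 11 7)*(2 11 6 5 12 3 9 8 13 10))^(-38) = (0 6 12 4 2 7 3 10 11)(5 8)(9 13)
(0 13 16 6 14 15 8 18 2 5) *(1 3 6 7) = (0 13 16 7 1 3 6 14 15 8 18 2 5) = [13, 3, 5, 6, 4, 0, 14, 1, 18, 9, 10, 11, 12, 16, 15, 8, 7, 17, 2]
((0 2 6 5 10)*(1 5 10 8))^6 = (0 6)(2 10)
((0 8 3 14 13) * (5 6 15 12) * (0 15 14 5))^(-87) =((0 8 3 5 6 14 13 15 12))^(-87) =(0 5 13)(3 14 12)(6 15 8)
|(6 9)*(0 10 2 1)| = |(0 10 2 1)(6 9)| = 4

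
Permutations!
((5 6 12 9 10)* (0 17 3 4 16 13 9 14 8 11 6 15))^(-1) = (0 15 5 10 9 13 16 4 3 17)(6 11 8 14 12)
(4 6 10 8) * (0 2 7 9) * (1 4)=(0 2 7 9)(1 4 6 10 8)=[2, 4, 7, 3, 6, 5, 10, 9, 1, 0, 8]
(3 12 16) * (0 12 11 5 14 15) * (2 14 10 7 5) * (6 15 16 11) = (0 12 11 2 14 16 3 6 15)(5 10 7) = [12, 1, 14, 6, 4, 10, 15, 5, 8, 9, 7, 2, 11, 13, 16, 0, 3]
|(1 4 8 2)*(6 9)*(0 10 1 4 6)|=|(0 10 1 6 9)(2 4 8)|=15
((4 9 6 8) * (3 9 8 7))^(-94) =(3 6)(7 9) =((3 9 6 7)(4 8))^(-94)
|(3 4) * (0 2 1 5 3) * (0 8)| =7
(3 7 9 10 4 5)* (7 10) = [0, 1, 2, 10, 5, 3, 6, 9, 8, 7, 4] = (3 10 4 5)(7 9)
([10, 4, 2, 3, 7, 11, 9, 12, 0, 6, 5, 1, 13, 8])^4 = (0 1 13 5 7)(4 8 11 12 10)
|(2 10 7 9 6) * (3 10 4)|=|(2 4 3 10 7 9 6)|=7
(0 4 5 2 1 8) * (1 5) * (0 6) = [4, 8, 5, 3, 1, 2, 0, 7, 6] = (0 4 1 8 6)(2 5)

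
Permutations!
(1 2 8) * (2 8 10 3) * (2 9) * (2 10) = (1 8)(3 9 10) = [0, 8, 2, 9, 4, 5, 6, 7, 1, 10, 3]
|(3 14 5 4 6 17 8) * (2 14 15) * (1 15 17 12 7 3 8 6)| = 30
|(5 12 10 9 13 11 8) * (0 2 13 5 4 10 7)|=11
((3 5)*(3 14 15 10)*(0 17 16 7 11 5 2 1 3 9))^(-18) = ((0 17 16 7 11 5 14 15 10 9)(1 3 2))^(-18) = (0 16 11 14 10)(5 15 9 17 7)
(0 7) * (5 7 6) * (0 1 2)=(0 6 5 7 1 2)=[6, 2, 0, 3, 4, 7, 5, 1]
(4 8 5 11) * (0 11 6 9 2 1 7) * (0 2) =(0 11 4 8 5 6 9)(1 7 2) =[11, 7, 1, 3, 8, 6, 9, 2, 5, 0, 10, 4]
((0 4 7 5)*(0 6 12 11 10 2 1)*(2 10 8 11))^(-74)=(0 2 6 7)(1 12 5 4)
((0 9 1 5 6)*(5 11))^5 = (0 6 5 11 1 9)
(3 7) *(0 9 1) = [9, 0, 2, 7, 4, 5, 6, 3, 8, 1] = (0 9 1)(3 7)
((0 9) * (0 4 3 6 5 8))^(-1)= ((0 9 4 3 6 5 8))^(-1)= (0 8 5 6 3 4 9)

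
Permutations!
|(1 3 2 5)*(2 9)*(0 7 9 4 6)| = 9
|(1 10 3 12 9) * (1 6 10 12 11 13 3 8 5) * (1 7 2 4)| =30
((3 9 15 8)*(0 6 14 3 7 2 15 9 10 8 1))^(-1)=((0 6 14 3 10 8 7 2 15 1))^(-1)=(0 1 15 2 7 8 10 3 14 6)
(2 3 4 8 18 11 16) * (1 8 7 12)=[0, 8, 3, 4, 7, 5, 6, 12, 18, 9, 10, 16, 1, 13, 14, 15, 2, 17, 11]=(1 8 18 11 16 2 3 4 7 12)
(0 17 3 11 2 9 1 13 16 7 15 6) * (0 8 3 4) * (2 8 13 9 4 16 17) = (0 2 4)(1 9)(3 11 8)(6 13 17 16 7 15) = [2, 9, 4, 11, 0, 5, 13, 15, 3, 1, 10, 8, 12, 17, 14, 6, 7, 16]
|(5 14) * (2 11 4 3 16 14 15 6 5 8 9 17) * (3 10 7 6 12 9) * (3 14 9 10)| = |(2 11 4 3 16 9 17)(5 15 12 10 7 6)(8 14)| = 42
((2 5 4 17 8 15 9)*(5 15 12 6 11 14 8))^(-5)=(2 15 9)(4 17 5)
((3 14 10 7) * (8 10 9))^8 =(3 9 10)(7 14 8)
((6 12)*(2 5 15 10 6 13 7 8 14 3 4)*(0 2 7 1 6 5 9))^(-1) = (0 9 2)(1 13 12 6)(3 14 8 7 4)(5 10 15) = ((0 2 9)(1 6 12 13)(3 4 7 8 14)(5 15 10))^(-1)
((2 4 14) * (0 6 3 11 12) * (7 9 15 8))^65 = (2 14 4)(7 9 15 8)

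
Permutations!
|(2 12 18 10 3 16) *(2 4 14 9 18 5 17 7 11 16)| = 13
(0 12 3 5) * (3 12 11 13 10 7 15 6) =[11, 1, 2, 5, 4, 0, 3, 15, 8, 9, 7, 13, 12, 10, 14, 6] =(0 11 13 10 7 15 6 3 5)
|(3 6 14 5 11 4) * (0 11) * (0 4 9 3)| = |(0 11 9 3 6 14 5 4)| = 8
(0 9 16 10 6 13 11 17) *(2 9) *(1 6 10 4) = (0 2 9 16 4 1 6 13 11 17) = [2, 6, 9, 3, 1, 5, 13, 7, 8, 16, 10, 17, 12, 11, 14, 15, 4, 0]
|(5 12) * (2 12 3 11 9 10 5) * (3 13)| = 6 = |(2 12)(3 11 9 10 5 13)|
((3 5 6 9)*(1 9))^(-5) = (9)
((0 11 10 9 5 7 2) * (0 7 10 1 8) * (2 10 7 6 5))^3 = (0 8 1 11)(2 7)(5 9)(6 10)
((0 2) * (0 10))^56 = ((0 2 10))^56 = (0 10 2)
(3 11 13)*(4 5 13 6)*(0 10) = (0 10)(3 11 6 4 5 13) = [10, 1, 2, 11, 5, 13, 4, 7, 8, 9, 0, 6, 12, 3]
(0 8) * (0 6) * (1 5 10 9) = (0 8 6)(1 5 10 9) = [8, 5, 2, 3, 4, 10, 0, 7, 6, 1, 9]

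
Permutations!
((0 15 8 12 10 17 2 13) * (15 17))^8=((0 17 2 13)(8 12 10 15))^8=(17)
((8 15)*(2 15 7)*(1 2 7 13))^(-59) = ((1 2 15 8 13))^(-59) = (1 2 15 8 13)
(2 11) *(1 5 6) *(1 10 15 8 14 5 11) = (1 11 2)(5 6 10 15 8 14) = [0, 11, 1, 3, 4, 6, 10, 7, 14, 9, 15, 2, 12, 13, 5, 8]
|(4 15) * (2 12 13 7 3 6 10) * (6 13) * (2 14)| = |(2 12 6 10 14)(3 13 7)(4 15)| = 30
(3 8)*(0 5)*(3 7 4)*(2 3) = [5, 1, 3, 8, 2, 0, 6, 4, 7] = (0 5)(2 3 8 7 4)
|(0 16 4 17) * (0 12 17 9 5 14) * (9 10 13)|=|(0 16 4 10 13 9 5 14)(12 17)|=8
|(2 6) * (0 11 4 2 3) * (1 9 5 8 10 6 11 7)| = |(0 7 1 9 5 8 10 6 3)(2 11 4)| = 9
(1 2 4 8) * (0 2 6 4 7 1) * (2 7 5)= (0 7 1 6 4 8)(2 5)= [7, 6, 5, 3, 8, 2, 4, 1, 0]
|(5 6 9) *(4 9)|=4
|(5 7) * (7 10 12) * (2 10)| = 5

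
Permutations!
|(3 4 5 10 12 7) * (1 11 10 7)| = 4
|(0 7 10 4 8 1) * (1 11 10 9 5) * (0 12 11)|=|(0 7 9 5 1 12 11 10 4 8)|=10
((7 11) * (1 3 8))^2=(11)(1 8 3)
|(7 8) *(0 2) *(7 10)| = 6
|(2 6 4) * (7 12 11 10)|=12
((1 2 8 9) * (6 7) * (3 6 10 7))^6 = ((1 2 8 9)(3 6)(7 10))^6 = (10)(1 8)(2 9)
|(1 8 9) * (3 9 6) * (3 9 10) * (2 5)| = 4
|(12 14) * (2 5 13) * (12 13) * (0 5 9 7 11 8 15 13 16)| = 35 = |(0 5 12 14 16)(2 9 7 11 8 15 13)|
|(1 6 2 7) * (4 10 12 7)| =|(1 6 2 4 10 12 7)| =7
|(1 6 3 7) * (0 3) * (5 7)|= |(0 3 5 7 1 6)|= 6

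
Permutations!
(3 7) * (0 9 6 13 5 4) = (0 9 6 13 5 4)(3 7) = [9, 1, 2, 7, 0, 4, 13, 3, 8, 6, 10, 11, 12, 5]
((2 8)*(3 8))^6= ((2 3 8))^6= (8)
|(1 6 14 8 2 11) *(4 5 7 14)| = 9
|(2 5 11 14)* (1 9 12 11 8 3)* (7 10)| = 18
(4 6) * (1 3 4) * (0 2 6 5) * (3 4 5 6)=(0 2 3 5)(1 4 6)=[2, 4, 3, 5, 6, 0, 1]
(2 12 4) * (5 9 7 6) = (2 12 4)(5 9 7 6) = [0, 1, 12, 3, 2, 9, 5, 6, 8, 7, 10, 11, 4]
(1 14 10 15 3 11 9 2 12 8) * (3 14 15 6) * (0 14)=(0 14 10 6 3 11 9 2 12 8 1 15)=[14, 15, 12, 11, 4, 5, 3, 7, 1, 2, 6, 9, 8, 13, 10, 0]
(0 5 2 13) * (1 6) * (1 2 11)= [5, 6, 13, 3, 4, 11, 2, 7, 8, 9, 10, 1, 12, 0]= (0 5 11 1 6 2 13)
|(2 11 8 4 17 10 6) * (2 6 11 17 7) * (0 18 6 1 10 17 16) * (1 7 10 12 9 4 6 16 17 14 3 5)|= 42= |(0 18 16)(1 12 9 4 10 11 8 6 7 2 17 14 3 5)|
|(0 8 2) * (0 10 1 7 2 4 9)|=4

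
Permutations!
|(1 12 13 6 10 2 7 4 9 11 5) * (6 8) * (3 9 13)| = 42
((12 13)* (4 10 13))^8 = (13)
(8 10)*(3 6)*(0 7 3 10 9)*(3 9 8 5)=[7, 1, 2, 6, 4, 3, 10, 9, 8, 0, 5]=(0 7 9)(3 6 10 5)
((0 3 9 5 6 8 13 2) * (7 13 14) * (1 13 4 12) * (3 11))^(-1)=(0 2 13 1 12 4 7 14 8 6 5 9 3 11)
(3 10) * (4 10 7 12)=[0, 1, 2, 7, 10, 5, 6, 12, 8, 9, 3, 11, 4]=(3 7 12 4 10)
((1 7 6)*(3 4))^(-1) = (1 6 7)(3 4)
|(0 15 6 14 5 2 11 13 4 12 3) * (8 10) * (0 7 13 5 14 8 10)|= |(0 15 6 8)(2 11 5)(3 7 13 4 12)|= 60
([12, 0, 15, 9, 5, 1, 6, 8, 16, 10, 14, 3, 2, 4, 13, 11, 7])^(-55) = [4, 13, 1, 2, 10, 14, 6, 16, 7, 15, 11, 12, 5, 9, 3, 0, 8]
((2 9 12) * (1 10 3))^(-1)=((1 10 3)(2 9 12))^(-1)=(1 3 10)(2 12 9)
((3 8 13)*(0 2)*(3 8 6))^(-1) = (0 2)(3 6)(8 13)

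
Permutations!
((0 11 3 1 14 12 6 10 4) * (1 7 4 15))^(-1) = (0 4 7 3 11)(1 15 10 6 12 14)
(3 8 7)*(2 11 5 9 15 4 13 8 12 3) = (2 11 5 9 15 4 13 8 7)(3 12) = [0, 1, 11, 12, 13, 9, 6, 2, 7, 15, 10, 5, 3, 8, 14, 4]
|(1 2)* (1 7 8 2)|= 3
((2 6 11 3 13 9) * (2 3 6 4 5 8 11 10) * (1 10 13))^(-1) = (1 3 9 13 6 11 8 5 4 2 10) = ((1 10 2 4 5 8 11 6 13 9 3))^(-1)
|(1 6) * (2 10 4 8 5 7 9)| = |(1 6)(2 10 4 8 5 7 9)| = 14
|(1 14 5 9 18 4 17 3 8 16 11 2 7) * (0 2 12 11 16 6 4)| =40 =|(0 2 7 1 14 5 9 18)(3 8 6 4 17)(11 12)|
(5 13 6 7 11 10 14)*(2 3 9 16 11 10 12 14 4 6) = (2 3 9 16 11 12 14 5 13)(4 6 7 10) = [0, 1, 3, 9, 6, 13, 7, 10, 8, 16, 4, 12, 14, 2, 5, 15, 11]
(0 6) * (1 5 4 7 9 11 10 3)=(0 6)(1 5 4 7 9 11 10 3)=[6, 5, 2, 1, 7, 4, 0, 9, 8, 11, 3, 10]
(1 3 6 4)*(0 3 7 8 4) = (0 3 6)(1 7 8 4) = [3, 7, 2, 6, 1, 5, 0, 8, 4]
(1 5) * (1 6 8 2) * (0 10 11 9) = (0 10 11 9)(1 5 6 8 2) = [10, 5, 1, 3, 4, 6, 8, 7, 2, 0, 11, 9]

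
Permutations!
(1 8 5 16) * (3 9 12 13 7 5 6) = (1 8 6 3 9 12 13 7 5 16) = [0, 8, 2, 9, 4, 16, 3, 5, 6, 12, 10, 11, 13, 7, 14, 15, 1]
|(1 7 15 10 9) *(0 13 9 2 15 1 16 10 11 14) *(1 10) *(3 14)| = |(0 13 9 16 1 7 10 2 15 11 3 14)| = 12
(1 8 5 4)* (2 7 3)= (1 8 5 4)(2 7 3)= [0, 8, 7, 2, 1, 4, 6, 3, 5]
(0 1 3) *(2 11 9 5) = (0 1 3)(2 11 9 5) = [1, 3, 11, 0, 4, 2, 6, 7, 8, 5, 10, 9]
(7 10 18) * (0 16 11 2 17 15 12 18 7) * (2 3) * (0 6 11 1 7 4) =(0 16 1 7 10 4)(2 17 15 12 18 6 11 3) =[16, 7, 17, 2, 0, 5, 11, 10, 8, 9, 4, 3, 18, 13, 14, 12, 1, 15, 6]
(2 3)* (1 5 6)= [0, 5, 3, 2, 4, 6, 1]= (1 5 6)(2 3)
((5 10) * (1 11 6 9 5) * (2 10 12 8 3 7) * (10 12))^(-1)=(1 10 5 9 6 11)(2 7 3 8 12)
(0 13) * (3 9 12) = (0 13)(3 9 12) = [13, 1, 2, 9, 4, 5, 6, 7, 8, 12, 10, 11, 3, 0]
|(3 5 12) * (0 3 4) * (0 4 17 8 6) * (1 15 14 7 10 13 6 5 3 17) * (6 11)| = |(0 17 8 5 12 1 15 14 7 10 13 11 6)| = 13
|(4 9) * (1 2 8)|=|(1 2 8)(4 9)|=6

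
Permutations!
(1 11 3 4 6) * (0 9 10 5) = (0 9 10 5)(1 11 3 4 6) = [9, 11, 2, 4, 6, 0, 1, 7, 8, 10, 5, 3]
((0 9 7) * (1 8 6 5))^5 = ((0 9 7)(1 8 6 5))^5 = (0 7 9)(1 8 6 5)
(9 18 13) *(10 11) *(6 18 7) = (6 18 13 9 7)(10 11) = [0, 1, 2, 3, 4, 5, 18, 6, 8, 7, 11, 10, 12, 9, 14, 15, 16, 17, 13]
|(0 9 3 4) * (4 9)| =2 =|(0 4)(3 9)|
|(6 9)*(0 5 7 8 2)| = 10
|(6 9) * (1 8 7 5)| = |(1 8 7 5)(6 9)| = 4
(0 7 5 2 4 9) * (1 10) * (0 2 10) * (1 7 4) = (0 4 9 2 1)(5 10 7) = [4, 0, 1, 3, 9, 10, 6, 5, 8, 2, 7]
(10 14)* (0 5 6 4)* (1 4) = (0 5 6 1 4)(10 14) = [5, 4, 2, 3, 0, 6, 1, 7, 8, 9, 14, 11, 12, 13, 10]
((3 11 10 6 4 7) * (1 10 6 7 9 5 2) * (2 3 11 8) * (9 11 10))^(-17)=(1 9 5 3 8 2)(4 11 6)(7 10)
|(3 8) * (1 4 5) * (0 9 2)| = 6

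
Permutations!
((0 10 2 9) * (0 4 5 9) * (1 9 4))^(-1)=((0 10 2)(1 9)(4 5))^(-1)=(0 2 10)(1 9)(4 5)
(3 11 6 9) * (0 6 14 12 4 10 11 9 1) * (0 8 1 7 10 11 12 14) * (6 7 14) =(0 7 10 12 4 11)(1 8)(3 9)(6 14) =[7, 8, 2, 9, 11, 5, 14, 10, 1, 3, 12, 0, 4, 13, 6]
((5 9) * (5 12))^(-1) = (5 12 9)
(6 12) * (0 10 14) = [10, 1, 2, 3, 4, 5, 12, 7, 8, 9, 14, 11, 6, 13, 0] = (0 10 14)(6 12)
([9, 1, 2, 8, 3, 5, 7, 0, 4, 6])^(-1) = (0 7 6 9)(3 4 8)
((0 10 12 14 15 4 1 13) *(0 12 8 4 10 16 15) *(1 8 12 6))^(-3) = ((0 16 15 10 12 14)(1 13 6)(4 8))^(-3) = (0 10)(4 8)(12 16)(14 15)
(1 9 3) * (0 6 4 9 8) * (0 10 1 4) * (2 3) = [6, 8, 3, 4, 9, 5, 0, 7, 10, 2, 1] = (0 6)(1 8 10)(2 3 4 9)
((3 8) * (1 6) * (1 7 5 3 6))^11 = (3 8 6 7 5) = ((3 8 6 7 5))^11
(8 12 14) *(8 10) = (8 12 14 10) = [0, 1, 2, 3, 4, 5, 6, 7, 12, 9, 8, 11, 14, 13, 10]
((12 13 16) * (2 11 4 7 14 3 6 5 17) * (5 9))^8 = (2 5 6 14 4)(3 7 11 17 9)(12 16 13) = ((2 11 4 7 14 3 6 9 5 17)(12 13 16))^8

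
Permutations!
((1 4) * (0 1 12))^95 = (0 12 4 1)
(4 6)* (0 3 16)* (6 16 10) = (0 3 10 6 4 16) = [3, 1, 2, 10, 16, 5, 4, 7, 8, 9, 6, 11, 12, 13, 14, 15, 0]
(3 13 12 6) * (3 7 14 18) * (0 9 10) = (0 9 10)(3 13 12 6 7 14 18) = [9, 1, 2, 13, 4, 5, 7, 14, 8, 10, 0, 11, 6, 12, 18, 15, 16, 17, 3]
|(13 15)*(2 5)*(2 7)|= 6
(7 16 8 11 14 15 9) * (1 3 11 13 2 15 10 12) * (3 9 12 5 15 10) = (1 9 7 16 8 13 2 10 5 15 12)(3 11 14) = [0, 9, 10, 11, 4, 15, 6, 16, 13, 7, 5, 14, 1, 2, 3, 12, 8]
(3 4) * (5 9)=[0, 1, 2, 4, 3, 9, 6, 7, 8, 5]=(3 4)(5 9)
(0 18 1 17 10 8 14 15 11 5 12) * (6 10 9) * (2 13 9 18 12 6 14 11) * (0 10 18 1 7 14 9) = (0 12 10 8 11 5 6 18 7 14 15 2 13)(1 17) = [12, 17, 13, 3, 4, 6, 18, 14, 11, 9, 8, 5, 10, 0, 15, 2, 16, 1, 7]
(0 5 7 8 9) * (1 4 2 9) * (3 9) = (0 5 7 8 1 4 2 3 9) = [5, 4, 3, 9, 2, 7, 6, 8, 1, 0]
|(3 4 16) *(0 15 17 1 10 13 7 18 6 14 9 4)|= 14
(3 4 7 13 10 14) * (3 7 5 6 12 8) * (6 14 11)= [0, 1, 2, 4, 5, 14, 12, 13, 3, 9, 11, 6, 8, 10, 7]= (3 4 5 14 7 13 10 11 6 12 8)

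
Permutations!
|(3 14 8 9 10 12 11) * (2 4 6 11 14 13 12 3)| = |(2 4 6 11)(3 13 12 14 8 9 10)| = 28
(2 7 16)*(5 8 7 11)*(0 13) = (0 13)(2 11 5 8 7 16) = [13, 1, 11, 3, 4, 8, 6, 16, 7, 9, 10, 5, 12, 0, 14, 15, 2]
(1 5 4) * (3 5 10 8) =[0, 10, 2, 5, 1, 4, 6, 7, 3, 9, 8] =(1 10 8 3 5 4)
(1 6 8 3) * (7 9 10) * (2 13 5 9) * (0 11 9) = (0 11 9 10 7 2 13 5)(1 6 8 3) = [11, 6, 13, 1, 4, 0, 8, 2, 3, 10, 7, 9, 12, 5]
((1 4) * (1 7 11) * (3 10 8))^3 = ((1 4 7 11)(3 10 8))^3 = (1 11 7 4)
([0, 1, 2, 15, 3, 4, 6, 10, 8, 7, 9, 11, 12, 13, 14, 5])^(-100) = [0, 1, 2, 3, 4, 5, 6, 9, 8, 10, 7, 11, 12, 13, 14, 15]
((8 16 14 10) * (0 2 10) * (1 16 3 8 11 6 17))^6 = (0 1 11)(2 16 6)(10 14 17)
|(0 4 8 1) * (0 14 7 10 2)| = 8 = |(0 4 8 1 14 7 10 2)|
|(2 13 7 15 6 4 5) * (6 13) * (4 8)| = 15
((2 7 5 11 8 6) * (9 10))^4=((2 7 5 11 8 6)(9 10))^4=(2 8 5)(6 11 7)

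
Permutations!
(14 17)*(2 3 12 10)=[0, 1, 3, 12, 4, 5, 6, 7, 8, 9, 2, 11, 10, 13, 17, 15, 16, 14]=(2 3 12 10)(14 17)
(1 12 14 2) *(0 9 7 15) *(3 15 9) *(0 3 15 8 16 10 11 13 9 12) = (0 15 3 8 16 10 11 13 9 7 12 14 2 1) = [15, 0, 1, 8, 4, 5, 6, 12, 16, 7, 11, 13, 14, 9, 2, 3, 10]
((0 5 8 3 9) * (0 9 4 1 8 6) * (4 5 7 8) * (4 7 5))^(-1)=((9)(0 5 6)(1 7 8 3 4))^(-1)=(9)(0 6 5)(1 4 3 8 7)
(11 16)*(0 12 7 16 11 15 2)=[12, 1, 0, 3, 4, 5, 6, 16, 8, 9, 10, 11, 7, 13, 14, 2, 15]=(0 12 7 16 15 2)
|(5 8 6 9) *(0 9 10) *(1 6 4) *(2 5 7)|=|(0 9 7 2 5 8 4 1 6 10)|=10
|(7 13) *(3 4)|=|(3 4)(7 13)|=2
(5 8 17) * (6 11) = [0, 1, 2, 3, 4, 8, 11, 7, 17, 9, 10, 6, 12, 13, 14, 15, 16, 5] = (5 8 17)(6 11)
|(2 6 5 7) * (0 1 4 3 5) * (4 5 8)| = 6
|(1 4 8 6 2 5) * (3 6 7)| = 8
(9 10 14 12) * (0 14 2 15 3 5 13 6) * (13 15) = (0 14 12 9 10 2 13 6)(3 5 15) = [14, 1, 13, 5, 4, 15, 0, 7, 8, 10, 2, 11, 9, 6, 12, 3]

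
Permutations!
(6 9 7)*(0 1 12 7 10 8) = (0 1 12 7 6 9 10 8) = [1, 12, 2, 3, 4, 5, 9, 6, 0, 10, 8, 11, 7]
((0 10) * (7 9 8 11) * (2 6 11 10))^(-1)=(0 10 8 9 7 11 6 2)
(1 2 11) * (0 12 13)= [12, 2, 11, 3, 4, 5, 6, 7, 8, 9, 10, 1, 13, 0]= (0 12 13)(1 2 11)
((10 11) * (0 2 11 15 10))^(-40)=(15)(0 11 2)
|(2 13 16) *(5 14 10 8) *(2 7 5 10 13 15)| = 10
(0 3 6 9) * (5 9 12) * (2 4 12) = (0 3 6 2 4 12 5 9) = [3, 1, 4, 6, 12, 9, 2, 7, 8, 0, 10, 11, 5]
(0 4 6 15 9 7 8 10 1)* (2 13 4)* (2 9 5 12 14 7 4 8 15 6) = [9, 0, 13, 3, 2, 12, 6, 15, 10, 4, 1, 11, 14, 8, 7, 5] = (0 9 4 2 13 8 10 1)(5 12 14 7 15)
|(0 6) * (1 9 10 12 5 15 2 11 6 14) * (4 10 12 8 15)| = 13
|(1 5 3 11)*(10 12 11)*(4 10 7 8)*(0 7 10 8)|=|(0 7)(1 5 3 10 12 11)(4 8)|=6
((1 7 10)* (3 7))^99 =((1 3 7 10))^99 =(1 10 7 3)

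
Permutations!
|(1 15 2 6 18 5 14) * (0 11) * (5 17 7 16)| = 10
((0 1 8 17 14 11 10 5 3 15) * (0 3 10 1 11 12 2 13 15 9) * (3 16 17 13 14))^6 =((0 11 1 8 13 15 16 17 3 9)(2 14 12)(5 10))^6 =(0 16 1 3 13)(8 9 15 11 17)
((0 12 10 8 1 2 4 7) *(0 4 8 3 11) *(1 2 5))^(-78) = ((0 12 10 3 11)(1 5)(2 8)(4 7))^(-78) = (0 10 11 12 3)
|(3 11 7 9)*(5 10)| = |(3 11 7 9)(5 10)| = 4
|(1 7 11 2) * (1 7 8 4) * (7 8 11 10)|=|(1 11 2 8 4)(7 10)|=10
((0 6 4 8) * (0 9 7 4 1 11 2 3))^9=((0 6 1 11 2 3)(4 8 9 7))^9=(0 11)(1 3)(2 6)(4 8 9 7)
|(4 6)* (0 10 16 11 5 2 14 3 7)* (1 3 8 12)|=|(0 10 16 11 5 2 14 8 12 1 3 7)(4 6)|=12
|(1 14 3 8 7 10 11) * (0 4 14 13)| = |(0 4 14 3 8 7 10 11 1 13)| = 10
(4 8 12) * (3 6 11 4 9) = (3 6 11 4 8 12 9) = [0, 1, 2, 6, 8, 5, 11, 7, 12, 3, 10, 4, 9]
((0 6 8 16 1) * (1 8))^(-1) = (0 1 6)(8 16)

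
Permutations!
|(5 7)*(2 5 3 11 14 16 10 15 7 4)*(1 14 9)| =|(1 14 16 10 15 7 3 11 9)(2 5 4)| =9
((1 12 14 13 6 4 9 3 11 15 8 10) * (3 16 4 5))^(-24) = (16)(1 8 11 5 13 12 10 15 3 6 14) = ((1 12 14 13 6 5 3 11 15 8 10)(4 9 16))^(-24)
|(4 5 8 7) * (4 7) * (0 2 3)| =|(0 2 3)(4 5 8)| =3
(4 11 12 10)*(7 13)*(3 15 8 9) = (3 15 8 9)(4 11 12 10)(7 13) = [0, 1, 2, 15, 11, 5, 6, 13, 9, 3, 4, 12, 10, 7, 14, 8]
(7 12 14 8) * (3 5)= (3 5)(7 12 14 8)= [0, 1, 2, 5, 4, 3, 6, 12, 7, 9, 10, 11, 14, 13, 8]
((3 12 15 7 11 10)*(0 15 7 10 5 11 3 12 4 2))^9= (0 15 10 12 7 3 4 2)(5 11)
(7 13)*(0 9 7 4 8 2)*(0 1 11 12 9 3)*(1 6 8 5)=[3, 11, 6, 0, 5, 1, 8, 13, 2, 7, 10, 12, 9, 4]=(0 3)(1 11 12 9 7 13 4 5)(2 6 8)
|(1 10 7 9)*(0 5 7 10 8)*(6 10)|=|(0 5 7 9 1 8)(6 10)|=6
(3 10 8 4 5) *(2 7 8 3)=(2 7 8 4 5)(3 10)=[0, 1, 7, 10, 5, 2, 6, 8, 4, 9, 3]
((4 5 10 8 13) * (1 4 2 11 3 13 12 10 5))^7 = ((1 4)(2 11 3 13)(8 12 10))^7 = (1 4)(2 13 3 11)(8 12 10)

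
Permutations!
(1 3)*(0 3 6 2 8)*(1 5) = (0 3 5 1 6 2 8) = [3, 6, 8, 5, 4, 1, 2, 7, 0]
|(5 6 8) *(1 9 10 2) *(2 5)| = 7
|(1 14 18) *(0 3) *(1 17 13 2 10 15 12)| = |(0 3)(1 14 18 17 13 2 10 15 12)| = 18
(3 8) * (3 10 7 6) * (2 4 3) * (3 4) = (2 3 8 10 7 6) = [0, 1, 3, 8, 4, 5, 2, 6, 10, 9, 7]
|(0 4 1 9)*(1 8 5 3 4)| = 12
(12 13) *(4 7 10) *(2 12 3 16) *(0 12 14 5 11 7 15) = [12, 1, 14, 16, 15, 11, 6, 10, 8, 9, 4, 7, 13, 3, 5, 0, 2] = (0 12 13 3 16 2 14 5 11 7 10 4 15)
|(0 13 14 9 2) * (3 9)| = 6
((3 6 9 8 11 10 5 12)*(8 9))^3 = (3 11 12 8 5 6 10)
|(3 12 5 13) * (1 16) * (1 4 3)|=7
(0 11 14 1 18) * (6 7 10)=(0 11 14 1 18)(6 7 10)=[11, 18, 2, 3, 4, 5, 7, 10, 8, 9, 6, 14, 12, 13, 1, 15, 16, 17, 0]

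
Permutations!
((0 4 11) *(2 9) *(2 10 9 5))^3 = (11)(2 5)(9 10) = ((0 4 11)(2 5)(9 10))^3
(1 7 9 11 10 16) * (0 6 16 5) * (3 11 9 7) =[6, 3, 2, 11, 4, 0, 16, 7, 8, 9, 5, 10, 12, 13, 14, 15, 1] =(0 6 16 1 3 11 10 5)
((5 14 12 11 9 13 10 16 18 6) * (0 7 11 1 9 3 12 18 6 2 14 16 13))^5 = ((0 7 11 3 12 1 9)(2 14 18)(5 16 6)(10 13))^5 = (0 1 3 7 9 12 11)(2 18 14)(5 6 16)(10 13)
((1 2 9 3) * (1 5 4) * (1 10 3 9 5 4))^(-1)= (1 5 2)(3 10 4)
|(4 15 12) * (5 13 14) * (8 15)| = 12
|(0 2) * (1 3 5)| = |(0 2)(1 3 5)| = 6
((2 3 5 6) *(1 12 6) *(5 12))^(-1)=((1 5)(2 3 12 6))^(-1)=(1 5)(2 6 12 3)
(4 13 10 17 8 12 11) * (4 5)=(4 13 10 17 8 12 11 5)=[0, 1, 2, 3, 13, 4, 6, 7, 12, 9, 17, 5, 11, 10, 14, 15, 16, 8]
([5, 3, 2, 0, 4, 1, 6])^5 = [5, 3, 2, 0, 4, 1, 6]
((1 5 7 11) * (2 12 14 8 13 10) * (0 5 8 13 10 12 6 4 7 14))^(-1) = ((0 5 14 13 12)(1 8 10 2 6 4 7 11))^(-1) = (0 12 13 14 5)(1 11 7 4 6 2 10 8)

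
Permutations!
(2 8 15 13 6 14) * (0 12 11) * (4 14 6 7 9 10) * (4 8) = (0 12 11)(2 4 14)(7 9 10 8 15 13) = [12, 1, 4, 3, 14, 5, 6, 9, 15, 10, 8, 0, 11, 7, 2, 13]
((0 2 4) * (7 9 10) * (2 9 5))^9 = (0 10 5 4 9 7 2) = ((0 9 10 7 5 2 4))^9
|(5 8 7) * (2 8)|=4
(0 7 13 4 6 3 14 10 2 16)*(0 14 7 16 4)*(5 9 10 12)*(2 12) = [16, 1, 4, 7, 6, 9, 3, 13, 8, 10, 12, 11, 5, 0, 2, 15, 14] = (0 16 14 2 4 6 3 7 13)(5 9 10 12)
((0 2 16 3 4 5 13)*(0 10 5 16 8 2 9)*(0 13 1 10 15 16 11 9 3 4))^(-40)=((0 3)(1 10 5)(2 8)(4 11 9 13 15 16))^(-40)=(1 5 10)(4 9 15)(11 13 16)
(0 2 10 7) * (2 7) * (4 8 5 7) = [4, 1, 10, 3, 8, 7, 6, 0, 5, 9, 2] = (0 4 8 5 7)(2 10)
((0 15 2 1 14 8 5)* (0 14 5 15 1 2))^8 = (0 5 8)(1 14 15)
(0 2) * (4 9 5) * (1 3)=(0 2)(1 3)(4 9 5)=[2, 3, 0, 1, 9, 4, 6, 7, 8, 5]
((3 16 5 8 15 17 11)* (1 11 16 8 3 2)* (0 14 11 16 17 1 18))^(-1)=(0 18 2 11 14)(1 15 8 3 5 16)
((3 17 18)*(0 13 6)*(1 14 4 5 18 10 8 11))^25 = ((0 13 6)(1 14 4 5 18 3 17 10 8 11))^25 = (0 13 6)(1 3)(4 10)(5 8)(11 18)(14 17)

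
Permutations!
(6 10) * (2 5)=(2 5)(6 10)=[0, 1, 5, 3, 4, 2, 10, 7, 8, 9, 6]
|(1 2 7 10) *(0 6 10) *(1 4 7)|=10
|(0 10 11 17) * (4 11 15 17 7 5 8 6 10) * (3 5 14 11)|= |(0 4 3 5 8 6 10 15 17)(7 14 11)|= 9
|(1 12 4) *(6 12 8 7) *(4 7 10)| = 12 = |(1 8 10 4)(6 12 7)|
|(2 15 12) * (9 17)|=6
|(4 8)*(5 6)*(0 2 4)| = 4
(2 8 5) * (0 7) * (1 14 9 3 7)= (0 1 14 9 3 7)(2 8 5)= [1, 14, 8, 7, 4, 2, 6, 0, 5, 3, 10, 11, 12, 13, 9]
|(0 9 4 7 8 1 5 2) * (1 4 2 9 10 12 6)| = |(0 10 12 6 1 5 9 2)(4 7 8)| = 24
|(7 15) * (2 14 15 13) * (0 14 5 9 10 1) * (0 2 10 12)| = |(0 14 15 7 13 10 1 2 5 9 12)| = 11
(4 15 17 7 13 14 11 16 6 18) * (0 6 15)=[6, 1, 2, 3, 0, 5, 18, 13, 8, 9, 10, 16, 12, 14, 11, 17, 15, 7, 4]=(0 6 18 4)(7 13 14 11 16 15 17)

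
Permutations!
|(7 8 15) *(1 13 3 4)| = 12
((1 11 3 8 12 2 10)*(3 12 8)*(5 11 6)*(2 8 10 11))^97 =(1 6 5 2 11 12 8 10)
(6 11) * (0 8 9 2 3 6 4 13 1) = (0 8 9 2 3 6 11 4 13 1) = [8, 0, 3, 6, 13, 5, 11, 7, 9, 2, 10, 4, 12, 1]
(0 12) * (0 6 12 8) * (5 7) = (0 8)(5 7)(6 12) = [8, 1, 2, 3, 4, 7, 12, 5, 0, 9, 10, 11, 6]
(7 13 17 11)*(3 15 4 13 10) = (3 15 4 13 17 11 7 10) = [0, 1, 2, 15, 13, 5, 6, 10, 8, 9, 3, 7, 12, 17, 14, 4, 16, 11]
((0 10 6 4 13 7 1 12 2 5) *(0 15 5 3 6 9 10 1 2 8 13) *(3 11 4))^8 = (15)(0 4 11 2 7 13 8 12 1)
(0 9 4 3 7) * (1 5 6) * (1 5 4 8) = (0 9 8 1 4 3 7)(5 6) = [9, 4, 2, 7, 3, 6, 5, 0, 1, 8]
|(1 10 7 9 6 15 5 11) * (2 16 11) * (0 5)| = 11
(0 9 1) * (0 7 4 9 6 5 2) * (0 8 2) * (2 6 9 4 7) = (0 9 1 2 8 6 5) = [9, 2, 8, 3, 4, 0, 5, 7, 6, 1]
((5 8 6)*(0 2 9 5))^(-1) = (0 6 8 5 9 2)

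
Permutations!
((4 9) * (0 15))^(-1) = (0 15)(4 9)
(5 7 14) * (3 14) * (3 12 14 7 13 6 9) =(3 7 12 14 5 13 6 9) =[0, 1, 2, 7, 4, 13, 9, 12, 8, 3, 10, 11, 14, 6, 5]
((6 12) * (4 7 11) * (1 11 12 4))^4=(12)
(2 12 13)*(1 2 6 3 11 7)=(1 2 12 13 6 3 11 7)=[0, 2, 12, 11, 4, 5, 3, 1, 8, 9, 10, 7, 13, 6]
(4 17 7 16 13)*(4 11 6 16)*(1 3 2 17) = [0, 3, 17, 2, 1, 5, 16, 4, 8, 9, 10, 6, 12, 11, 14, 15, 13, 7] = (1 3 2 17 7 4)(6 16 13 11)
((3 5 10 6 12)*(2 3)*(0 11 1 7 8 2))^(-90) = (0 6 5 2 7 11 12 10 3 8 1)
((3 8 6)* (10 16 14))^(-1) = (3 6 8)(10 14 16)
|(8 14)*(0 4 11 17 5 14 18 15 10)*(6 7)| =10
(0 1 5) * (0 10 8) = [1, 5, 2, 3, 4, 10, 6, 7, 0, 9, 8] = (0 1 5 10 8)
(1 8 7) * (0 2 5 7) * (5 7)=(0 2 7 1 8)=[2, 8, 7, 3, 4, 5, 6, 1, 0]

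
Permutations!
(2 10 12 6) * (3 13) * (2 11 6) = (2 10 12)(3 13)(6 11) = [0, 1, 10, 13, 4, 5, 11, 7, 8, 9, 12, 6, 2, 3]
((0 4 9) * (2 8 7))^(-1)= (0 9 4)(2 7 8)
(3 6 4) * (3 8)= [0, 1, 2, 6, 8, 5, 4, 7, 3]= (3 6 4 8)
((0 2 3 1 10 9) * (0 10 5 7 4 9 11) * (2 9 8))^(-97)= (0 11 10 9)(1 5 7 4 8 2 3)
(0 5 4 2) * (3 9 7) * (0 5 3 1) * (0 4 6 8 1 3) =(1 4 2 5 6 8)(3 9 7) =[0, 4, 5, 9, 2, 6, 8, 3, 1, 7]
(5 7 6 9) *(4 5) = (4 5 7 6 9) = [0, 1, 2, 3, 5, 7, 9, 6, 8, 4]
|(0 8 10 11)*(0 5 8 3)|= 4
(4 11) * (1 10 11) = (1 10 11 4) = [0, 10, 2, 3, 1, 5, 6, 7, 8, 9, 11, 4]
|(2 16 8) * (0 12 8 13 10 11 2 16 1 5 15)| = |(0 12 8 16 13 10 11 2 1 5 15)| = 11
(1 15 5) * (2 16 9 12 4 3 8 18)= [0, 15, 16, 8, 3, 1, 6, 7, 18, 12, 10, 11, 4, 13, 14, 5, 9, 17, 2]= (1 15 5)(2 16 9 12 4 3 8 18)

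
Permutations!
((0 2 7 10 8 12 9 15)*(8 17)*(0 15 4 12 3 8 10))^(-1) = (0 7 2)(3 8)(4 9 12)(10 17)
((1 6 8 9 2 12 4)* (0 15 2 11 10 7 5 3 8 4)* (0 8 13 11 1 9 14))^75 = (0 12)(1 9 4 6)(2 14)(3 10)(5 11)(7 13)(8 15)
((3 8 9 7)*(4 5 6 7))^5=((3 8 9 4 5 6 7))^5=(3 6 4 8 7 5 9)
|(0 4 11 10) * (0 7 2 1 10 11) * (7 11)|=|(0 4)(1 10 11 7 2)|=10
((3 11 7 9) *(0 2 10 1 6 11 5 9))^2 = ((0 2 10 1 6 11 7)(3 5 9))^2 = (0 10 6 7 2 1 11)(3 9 5)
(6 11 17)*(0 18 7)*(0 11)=(0 18 7 11 17 6)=[18, 1, 2, 3, 4, 5, 0, 11, 8, 9, 10, 17, 12, 13, 14, 15, 16, 6, 7]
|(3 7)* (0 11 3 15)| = 5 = |(0 11 3 7 15)|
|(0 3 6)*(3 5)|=|(0 5 3 6)|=4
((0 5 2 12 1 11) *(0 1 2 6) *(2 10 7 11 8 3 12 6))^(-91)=(12)(0 5 2 6)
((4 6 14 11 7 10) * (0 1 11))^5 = ((0 1 11 7 10 4 6 14))^5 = (0 4 11 14 10 1 6 7)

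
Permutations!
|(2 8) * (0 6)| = |(0 6)(2 8)| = 2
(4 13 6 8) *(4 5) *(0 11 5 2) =(0 11 5 4 13 6 8 2) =[11, 1, 0, 3, 13, 4, 8, 7, 2, 9, 10, 5, 12, 6]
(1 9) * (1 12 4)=(1 9 12 4)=[0, 9, 2, 3, 1, 5, 6, 7, 8, 12, 10, 11, 4]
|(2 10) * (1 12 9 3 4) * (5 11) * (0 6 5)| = |(0 6 5 11)(1 12 9 3 4)(2 10)| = 20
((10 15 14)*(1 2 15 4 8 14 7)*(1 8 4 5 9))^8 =(1 9 5 10 14 8 7 15 2)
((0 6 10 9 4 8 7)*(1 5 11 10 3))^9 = (0 8 9 11 1 6 7 4 10 5 3)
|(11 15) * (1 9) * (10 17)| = |(1 9)(10 17)(11 15)| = 2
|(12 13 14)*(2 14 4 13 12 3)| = 6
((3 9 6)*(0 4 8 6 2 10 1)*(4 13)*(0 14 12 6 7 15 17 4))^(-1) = ((0 13)(1 14 12 6 3 9 2 10)(4 8 7 15 17))^(-1) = (0 13)(1 10 2 9 3 6 12 14)(4 17 15 7 8)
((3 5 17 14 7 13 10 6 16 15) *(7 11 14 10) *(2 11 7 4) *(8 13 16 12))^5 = (2 15 6)(3 12 11)(4 16 10)(5 8 14)(7 17 13)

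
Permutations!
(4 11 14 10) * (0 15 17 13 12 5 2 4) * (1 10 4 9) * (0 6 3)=[15, 10, 9, 0, 11, 2, 3, 7, 8, 1, 6, 14, 5, 12, 4, 17, 16, 13]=(0 15 17 13 12 5 2 9 1 10 6 3)(4 11 14)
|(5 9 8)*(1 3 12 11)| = 12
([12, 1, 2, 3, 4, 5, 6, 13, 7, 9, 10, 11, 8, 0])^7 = (0 8 13 12 7)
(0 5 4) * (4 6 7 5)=(0 4)(5 6 7)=[4, 1, 2, 3, 0, 6, 7, 5]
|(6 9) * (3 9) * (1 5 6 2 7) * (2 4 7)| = |(1 5 6 3 9 4 7)| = 7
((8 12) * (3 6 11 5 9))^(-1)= ((3 6 11 5 9)(8 12))^(-1)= (3 9 5 11 6)(8 12)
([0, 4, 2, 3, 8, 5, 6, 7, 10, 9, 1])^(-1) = [0, 10, 2, 3, 1, 5, 6, 7, 4, 9, 8]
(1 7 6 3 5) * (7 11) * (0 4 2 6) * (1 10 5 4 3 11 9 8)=(0 3 4 2 6 11 7)(1 9 8)(5 10)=[3, 9, 6, 4, 2, 10, 11, 0, 1, 8, 5, 7]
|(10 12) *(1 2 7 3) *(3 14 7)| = |(1 2 3)(7 14)(10 12)| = 6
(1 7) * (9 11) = (1 7)(9 11) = [0, 7, 2, 3, 4, 5, 6, 1, 8, 11, 10, 9]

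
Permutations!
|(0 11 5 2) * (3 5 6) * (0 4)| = |(0 11 6 3 5 2 4)| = 7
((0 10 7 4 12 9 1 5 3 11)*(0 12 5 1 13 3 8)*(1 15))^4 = (15)(0 5 7)(3 13 9 12 11)(4 10 8)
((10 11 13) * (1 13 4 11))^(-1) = (1 10 13)(4 11)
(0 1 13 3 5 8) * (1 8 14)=(0 8)(1 13 3 5 14)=[8, 13, 2, 5, 4, 14, 6, 7, 0, 9, 10, 11, 12, 3, 1]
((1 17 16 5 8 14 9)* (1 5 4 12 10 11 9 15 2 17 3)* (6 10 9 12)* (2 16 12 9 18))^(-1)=(1 3)(2 18 12 17)(4 16 15 14 8 5 9 11 10 6)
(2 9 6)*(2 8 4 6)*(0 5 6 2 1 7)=(0 5 6 8 4 2 9 1 7)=[5, 7, 9, 3, 2, 6, 8, 0, 4, 1]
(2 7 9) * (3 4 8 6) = (2 7 9)(3 4 8 6) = [0, 1, 7, 4, 8, 5, 3, 9, 6, 2]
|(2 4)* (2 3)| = |(2 4 3)| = 3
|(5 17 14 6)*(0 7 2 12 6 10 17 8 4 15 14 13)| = 13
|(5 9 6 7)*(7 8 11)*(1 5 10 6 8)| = |(1 5 9 8 11 7 10 6)| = 8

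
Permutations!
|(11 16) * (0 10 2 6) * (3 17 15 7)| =|(0 10 2 6)(3 17 15 7)(11 16)| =4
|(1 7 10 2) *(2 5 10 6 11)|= 10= |(1 7 6 11 2)(5 10)|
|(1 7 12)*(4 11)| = 6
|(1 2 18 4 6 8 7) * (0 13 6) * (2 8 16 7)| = |(0 13 6 16 7 1 8 2 18 4)| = 10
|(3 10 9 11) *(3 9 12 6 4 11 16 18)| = 9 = |(3 10 12 6 4 11 9 16 18)|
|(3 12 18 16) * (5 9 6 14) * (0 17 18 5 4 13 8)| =|(0 17 18 16 3 12 5 9 6 14 4 13 8)| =13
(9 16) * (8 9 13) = (8 9 16 13) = [0, 1, 2, 3, 4, 5, 6, 7, 9, 16, 10, 11, 12, 8, 14, 15, 13]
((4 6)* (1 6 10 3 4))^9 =(10)(1 6)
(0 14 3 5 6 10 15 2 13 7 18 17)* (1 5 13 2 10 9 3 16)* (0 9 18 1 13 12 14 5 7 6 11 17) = (0 5 11 17 9 3 12 14 16 13 6 18)(1 7)(10 15) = [5, 7, 2, 12, 4, 11, 18, 1, 8, 3, 15, 17, 14, 6, 16, 10, 13, 9, 0]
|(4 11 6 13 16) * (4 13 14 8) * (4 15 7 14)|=|(4 11 6)(7 14 8 15)(13 16)|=12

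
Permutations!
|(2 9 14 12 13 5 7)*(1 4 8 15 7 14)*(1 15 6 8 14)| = |(1 4 14 12 13 5)(2 9 15 7)(6 8)| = 12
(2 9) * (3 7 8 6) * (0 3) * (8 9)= (0 3 7 9 2 8 6)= [3, 1, 8, 7, 4, 5, 0, 9, 6, 2]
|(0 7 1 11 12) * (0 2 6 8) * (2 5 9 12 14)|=|(0 7 1 11 14 2 6 8)(5 9 12)|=24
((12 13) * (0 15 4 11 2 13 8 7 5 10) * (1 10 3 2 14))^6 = ((0 15 4 11 14 1 10)(2 13 12 8 7 5 3))^6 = (0 10 1 14 11 4 15)(2 3 5 7 8 12 13)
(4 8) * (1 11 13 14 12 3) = (1 11 13 14 12 3)(4 8) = [0, 11, 2, 1, 8, 5, 6, 7, 4, 9, 10, 13, 3, 14, 12]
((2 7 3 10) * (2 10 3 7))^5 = (10)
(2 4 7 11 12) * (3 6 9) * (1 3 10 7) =(1 3 6 9 10 7 11 12 2 4) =[0, 3, 4, 6, 1, 5, 9, 11, 8, 10, 7, 12, 2]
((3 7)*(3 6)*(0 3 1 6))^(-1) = (0 7 3)(1 6)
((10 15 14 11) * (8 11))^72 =(8 10 14 11 15)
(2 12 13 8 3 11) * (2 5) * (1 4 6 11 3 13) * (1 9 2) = (1 4 6 11 5)(2 12 9)(8 13) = [0, 4, 12, 3, 6, 1, 11, 7, 13, 2, 10, 5, 9, 8]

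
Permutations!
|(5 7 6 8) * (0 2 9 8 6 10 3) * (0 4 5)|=|(0 2 9 8)(3 4 5 7 10)|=20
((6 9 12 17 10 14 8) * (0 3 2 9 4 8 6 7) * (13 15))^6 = (0 10)(2 6)(3 14)(4 9)(7 17)(8 12)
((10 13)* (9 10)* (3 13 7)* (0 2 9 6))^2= (0 9 7 13)(2 10 3 6)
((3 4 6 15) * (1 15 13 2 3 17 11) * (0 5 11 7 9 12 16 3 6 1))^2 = ((0 5 11)(1 15 17 7 9 12 16 3 4)(2 6 13))^2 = (0 11 5)(1 17 9 16 4 15 7 12 3)(2 13 6)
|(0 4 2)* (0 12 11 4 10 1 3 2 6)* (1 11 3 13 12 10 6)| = |(0 6)(1 13 12 3 2 10 11 4)| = 8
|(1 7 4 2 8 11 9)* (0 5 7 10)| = 10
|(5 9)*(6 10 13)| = |(5 9)(6 10 13)| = 6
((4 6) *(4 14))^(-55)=(4 14 6)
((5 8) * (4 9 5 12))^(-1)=((4 9 5 8 12))^(-1)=(4 12 8 5 9)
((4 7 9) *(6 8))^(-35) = (4 7 9)(6 8)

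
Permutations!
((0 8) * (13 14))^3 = ((0 8)(13 14))^3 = (0 8)(13 14)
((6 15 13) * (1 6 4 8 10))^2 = (1 15 4 10 6 13 8)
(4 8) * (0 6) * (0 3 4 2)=[6, 1, 0, 4, 8, 5, 3, 7, 2]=(0 6 3 4 8 2)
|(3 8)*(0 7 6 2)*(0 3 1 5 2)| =15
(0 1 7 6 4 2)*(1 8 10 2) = (0 8 10 2)(1 7 6 4) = [8, 7, 0, 3, 1, 5, 4, 6, 10, 9, 2]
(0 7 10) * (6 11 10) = (0 7 6 11 10) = [7, 1, 2, 3, 4, 5, 11, 6, 8, 9, 0, 10]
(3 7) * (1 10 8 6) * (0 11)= [11, 10, 2, 7, 4, 5, 1, 3, 6, 9, 8, 0]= (0 11)(1 10 8 6)(3 7)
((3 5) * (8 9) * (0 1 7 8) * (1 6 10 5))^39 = ((0 6 10 5 3 1 7 8 9))^39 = (0 5 7)(1 9 10)(3 8 6)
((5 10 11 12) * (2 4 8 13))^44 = (13)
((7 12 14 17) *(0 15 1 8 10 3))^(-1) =(0 3 10 8 1 15)(7 17 14 12)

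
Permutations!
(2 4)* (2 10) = (2 4 10) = [0, 1, 4, 3, 10, 5, 6, 7, 8, 9, 2]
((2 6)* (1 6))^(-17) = (1 6 2)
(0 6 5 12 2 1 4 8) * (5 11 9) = (0 6 11 9 5 12 2 1 4 8) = [6, 4, 1, 3, 8, 12, 11, 7, 0, 5, 10, 9, 2]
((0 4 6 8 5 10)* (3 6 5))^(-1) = ((0 4 5 10)(3 6 8))^(-1) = (0 10 5 4)(3 8 6)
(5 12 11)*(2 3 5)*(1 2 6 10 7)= (1 2 3 5 12 11 6 10 7)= [0, 2, 3, 5, 4, 12, 10, 1, 8, 9, 7, 6, 11]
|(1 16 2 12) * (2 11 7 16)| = 3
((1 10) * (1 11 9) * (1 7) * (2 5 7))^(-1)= (1 7 5 2 9 11 10)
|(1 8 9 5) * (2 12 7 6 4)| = 20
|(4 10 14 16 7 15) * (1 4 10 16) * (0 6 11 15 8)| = 11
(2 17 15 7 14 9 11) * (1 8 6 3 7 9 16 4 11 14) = (1 8 6 3 7)(2 17 15 9 14 16 4 11) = [0, 8, 17, 7, 11, 5, 3, 1, 6, 14, 10, 2, 12, 13, 16, 9, 4, 15]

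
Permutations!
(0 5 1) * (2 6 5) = [2, 0, 6, 3, 4, 1, 5] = (0 2 6 5 1)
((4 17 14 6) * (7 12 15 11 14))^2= (4 7 15 14)(6 17 12 11)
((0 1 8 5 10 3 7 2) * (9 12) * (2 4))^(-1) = (0 2 4 7 3 10 5 8 1)(9 12)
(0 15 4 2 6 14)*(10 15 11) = [11, 1, 6, 3, 2, 5, 14, 7, 8, 9, 15, 10, 12, 13, 0, 4] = (0 11 10 15 4 2 6 14)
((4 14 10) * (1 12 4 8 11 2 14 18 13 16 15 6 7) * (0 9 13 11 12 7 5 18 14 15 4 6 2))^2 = ((0 9 13 16 4 14 10 8 12 6 5 18 11)(1 7)(2 15))^2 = (0 13 4 10 12 5 11 9 16 14 8 6 18)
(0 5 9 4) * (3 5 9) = [9, 1, 2, 5, 0, 3, 6, 7, 8, 4] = (0 9 4)(3 5)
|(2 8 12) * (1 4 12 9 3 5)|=|(1 4 12 2 8 9 3 5)|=8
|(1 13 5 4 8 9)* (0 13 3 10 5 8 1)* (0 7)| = |(0 13 8 9 7)(1 3 10 5 4)| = 5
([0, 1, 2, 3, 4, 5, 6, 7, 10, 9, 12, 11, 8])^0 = [0, 1, 2, 3, 4, 5, 6, 7, 8, 9, 10, 11, 12]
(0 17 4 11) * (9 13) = [17, 1, 2, 3, 11, 5, 6, 7, 8, 13, 10, 0, 12, 9, 14, 15, 16, 4] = (0 17 4 11)(9 13)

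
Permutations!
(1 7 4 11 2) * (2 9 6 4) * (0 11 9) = (0 11)(1 7 2)(4 9 6) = [11, 7, 1, 3, 9, 5, 4, 2, 8, 6, 10, 0]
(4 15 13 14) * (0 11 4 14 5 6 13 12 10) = [11, 1, 2, 3, 15, 6, 13, 7, 8, 9, 0, 4, 10, 5, 14, 12] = (0 11 4 15 12 10)(5 6 13)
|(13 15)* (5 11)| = 2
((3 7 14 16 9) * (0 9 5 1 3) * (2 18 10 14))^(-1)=(0 9)(1 5 16 14 10 18 2 7 3)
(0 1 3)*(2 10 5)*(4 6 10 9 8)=(0 1 3)(2 9 8 4 6 10 5)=[1, 3, 9, 0, 6, 2, 10, 7, 4, 8, 5]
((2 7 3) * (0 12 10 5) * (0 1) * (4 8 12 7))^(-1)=(0 1 5 10 12 8 4 2 3 7)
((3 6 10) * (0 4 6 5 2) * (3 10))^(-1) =(10)(0 2 5 3 6 4)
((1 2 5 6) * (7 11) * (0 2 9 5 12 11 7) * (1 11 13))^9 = (13)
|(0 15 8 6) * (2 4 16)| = 12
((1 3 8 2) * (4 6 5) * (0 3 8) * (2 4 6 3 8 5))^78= (0 4)(1 6)(2 5)(3 8)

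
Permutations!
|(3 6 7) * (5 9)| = |(3 6 7)(5 9)| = 6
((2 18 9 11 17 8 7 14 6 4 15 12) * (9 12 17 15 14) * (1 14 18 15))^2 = (1 6 18 2 17 7 11 14 4 12 15 8 9)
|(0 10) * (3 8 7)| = 6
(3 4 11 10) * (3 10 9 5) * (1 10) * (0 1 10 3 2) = [1, 3, 0, 4, 11, 2, 6, 7, 8, 5, 10, 9] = (0 1 3 4 11 9 5 2)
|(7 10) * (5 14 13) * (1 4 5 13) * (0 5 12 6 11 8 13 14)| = 8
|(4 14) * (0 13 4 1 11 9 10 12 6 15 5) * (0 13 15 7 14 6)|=|(0 15 5 13 4 6 7 14 1 11 9 10 12)|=13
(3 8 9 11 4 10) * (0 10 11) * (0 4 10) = [0, 1, 2, 8, 11, 5, 6, 7, 9, 4, 3, 10] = (3 8 9 4 11 10)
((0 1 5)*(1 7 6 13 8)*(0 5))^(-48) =(13)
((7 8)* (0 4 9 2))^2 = ((0 4 9 2)(7 8))^2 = (0 9)(2 4)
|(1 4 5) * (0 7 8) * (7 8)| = |(0 8)(1 4 5)| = 6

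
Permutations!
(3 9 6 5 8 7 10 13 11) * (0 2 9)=(0 2 9 6 5 8 7 10 13 11 3)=[2, 1, 9, 0, 4, 8, 5, 10, 7, 6, 13, 3, 12, 11]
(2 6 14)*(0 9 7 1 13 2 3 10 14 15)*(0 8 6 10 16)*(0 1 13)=(0 9 7 13 2 10 14 3 16 1)(6 15 8)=[9, 0, 10, 16, 4, 5, 15, 13, 6, 7, 14, 11, 12, 2, 3, 8, 1]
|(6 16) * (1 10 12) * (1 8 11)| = 10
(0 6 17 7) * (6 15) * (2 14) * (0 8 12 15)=[0, 1, 14, 3, 4, 5, 17, 8, 12, 9, 10, 11, 15, 13, 2, 6, 16, 7]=(2 14)(6 17 7 8 12 15)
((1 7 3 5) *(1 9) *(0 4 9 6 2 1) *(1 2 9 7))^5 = ((0 4 7 3 5 6 9))^5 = (0 6 3 4 9 5 7)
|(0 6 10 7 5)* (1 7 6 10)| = 6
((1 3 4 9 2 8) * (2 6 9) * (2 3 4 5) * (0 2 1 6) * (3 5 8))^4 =(0 6 3)(1 4 5)(2 9 8)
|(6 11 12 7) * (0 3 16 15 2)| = 20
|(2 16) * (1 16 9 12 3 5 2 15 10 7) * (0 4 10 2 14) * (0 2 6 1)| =12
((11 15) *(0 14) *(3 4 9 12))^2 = (15)(3 9)(4 12)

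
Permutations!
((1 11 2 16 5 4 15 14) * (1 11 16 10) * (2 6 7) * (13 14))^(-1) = (1 10 2 7 6 11 14 13 15 4 5 16)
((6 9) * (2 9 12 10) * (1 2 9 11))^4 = ((1 2 11)(6 12 10 9))^4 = (12)(1 2 11)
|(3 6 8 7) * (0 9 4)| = 12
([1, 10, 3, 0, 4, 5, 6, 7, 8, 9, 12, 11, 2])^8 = [10, 12, 0, 1, 4, 5, 6, 7, 8, 9, 2, 11, 3]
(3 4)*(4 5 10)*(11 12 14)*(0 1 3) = [1, 3, 2, 5, 0, 10, 6, 7, 8, 9, 4, 12, 14, 13, 11] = (0 1 3 5 10 4)(11 12 14)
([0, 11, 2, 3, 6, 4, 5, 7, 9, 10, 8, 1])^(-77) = (1 11)(4 6 5)(8 9 10)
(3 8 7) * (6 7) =(3 8 6 7) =[0, 1, 2, 8, 4, 5, 7, 3, 6]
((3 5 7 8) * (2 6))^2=(3 7)(5 8)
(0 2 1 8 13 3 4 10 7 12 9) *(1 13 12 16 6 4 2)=(0 1 8 12 9)(2 13 3)(4 10 7 16 6)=[1, 8, 13, 2, 10, 5, 4, 16, 12, 0, 7, 11, 9, 3, 14, 15, 6]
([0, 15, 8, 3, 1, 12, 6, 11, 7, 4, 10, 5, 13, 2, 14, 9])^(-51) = [0, 15, 12, 3, 1, 7, 6, 2, 13, 4, 10, 8, 11, 5, 14, 9]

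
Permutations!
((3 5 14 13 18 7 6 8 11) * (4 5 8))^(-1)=(3 11 8)(4 6 7 18 13 14 5)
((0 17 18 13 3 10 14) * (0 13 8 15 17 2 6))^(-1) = (0 6 2)(3 13 14 10)(8 18 17 15)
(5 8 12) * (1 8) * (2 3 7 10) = [0, 8, 3, 7, 4, 1, 6, 10, 12, 9, 2, 11, 5] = (1 8 12 5)(2 3 7 10)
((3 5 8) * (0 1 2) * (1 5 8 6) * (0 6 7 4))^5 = (0 5 7 4)(1 6 2)(3 8)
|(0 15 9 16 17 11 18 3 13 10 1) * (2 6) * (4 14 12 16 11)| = 90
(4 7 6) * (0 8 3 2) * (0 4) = [8, 1, 4, 2, 7, 5, 0, 6, 3] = (0 8 3 2 4 7 6)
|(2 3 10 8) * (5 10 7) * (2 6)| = 7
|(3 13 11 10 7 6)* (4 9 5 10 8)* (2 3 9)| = 30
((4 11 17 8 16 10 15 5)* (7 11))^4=(4 8 5 17 15 11 10 7 16)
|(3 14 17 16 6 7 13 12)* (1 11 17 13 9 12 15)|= 12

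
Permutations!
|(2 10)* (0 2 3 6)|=|(0 2 10 3 6)|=5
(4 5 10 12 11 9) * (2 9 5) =(2 9 4)(5 10 12 11) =[0, 1, 9, 3, 2, 10, 6, 7, 8, 4, 12, 5, 11]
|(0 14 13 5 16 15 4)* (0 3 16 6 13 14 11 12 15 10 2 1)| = |(0 11 12 15 4 3 16 10 2 1)(5 6 13)| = 30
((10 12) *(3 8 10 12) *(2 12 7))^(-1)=(2 7 12)(3 10 8)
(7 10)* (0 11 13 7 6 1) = (0 11 13 7 10 6 1) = [11, 0, 2, 3, 4, 5, 1, 10, 8, 9, 6, 13, 12, 7]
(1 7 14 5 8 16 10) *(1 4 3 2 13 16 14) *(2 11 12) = (1 7)(2 13 16 10 4 3 11 12)(5 8 14) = [0, 7, 13, 11, 3, 8, 6, 1, 14, 9, 4, 12, 2, 16, 5, 15, 10]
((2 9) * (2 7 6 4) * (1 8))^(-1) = (1 8)(2 4 6 7 9)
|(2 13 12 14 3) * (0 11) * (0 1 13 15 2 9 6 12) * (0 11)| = 30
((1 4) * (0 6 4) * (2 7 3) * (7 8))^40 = ((0 6 4 1)(2 8 7 3))^40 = (8)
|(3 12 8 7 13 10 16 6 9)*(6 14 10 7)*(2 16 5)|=10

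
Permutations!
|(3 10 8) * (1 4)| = 6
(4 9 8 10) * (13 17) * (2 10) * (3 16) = (2 10 4 9 8)(3 16)(13 17) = [0, 1, 10, 16, 9, 5, 6, 7, 2, 8, 4, 11, 12, 17, 14, 15, 3, 13]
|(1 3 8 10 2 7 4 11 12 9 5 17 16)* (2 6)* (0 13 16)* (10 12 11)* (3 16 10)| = |(0 13 10 6 2 7 4 3 8 12 9 5 17)(1 16)| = 26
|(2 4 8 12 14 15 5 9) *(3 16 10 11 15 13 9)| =42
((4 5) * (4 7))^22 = (4 5 7)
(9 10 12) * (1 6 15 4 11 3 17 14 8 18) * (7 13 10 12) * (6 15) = (1 15 4 11 3 17 14 8 18)(7 13 10)(9 12) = [0, 15, 2, 17, 11, 5, 6, 13, 18, 12, 7, 3, 9, 10, 8, 4, 16, 14, 1]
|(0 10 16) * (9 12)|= 6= |(0 10 16)(9 12)|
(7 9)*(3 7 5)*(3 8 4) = (3 7 9 5 8 4) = [0, 1, 2, 7, 3, 8, 6, 9, 4, 5]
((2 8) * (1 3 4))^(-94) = ((1 3 4)(2 8))^(-94) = (8)(1 4 3)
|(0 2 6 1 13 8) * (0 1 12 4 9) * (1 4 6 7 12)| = |(0 2 7 12 6 1 13 8 4 9)| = 10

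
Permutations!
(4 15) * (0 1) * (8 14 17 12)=(0 1)(4 15)(8 14 17 12)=[1, 0, 2, 3, 15, 5, 6, 7, 14, 9, 10, 11, 8, 13, 17, 4, 16, 12]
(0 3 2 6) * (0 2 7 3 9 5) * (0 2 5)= [9, 1, 6, 7, 4, 2, 5, 3, 8, 0]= (0 9)(2 6 5)(3 7)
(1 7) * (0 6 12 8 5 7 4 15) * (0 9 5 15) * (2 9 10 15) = (0 6 12 8 2 9 5 7 1 4)(10 15) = [6, 4, 9, 3, 0, 7, 12, 1, 2, 5, 15, 11, 8, 13, 14, 10]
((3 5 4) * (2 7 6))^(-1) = ((2 7 6)(3 5 4))^(-1) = (2 6 7)(3 4 5)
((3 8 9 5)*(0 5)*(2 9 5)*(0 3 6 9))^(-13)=((0 2)(3 8 5 6 9))^(-13)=(0 2)(3 5 9 8 6)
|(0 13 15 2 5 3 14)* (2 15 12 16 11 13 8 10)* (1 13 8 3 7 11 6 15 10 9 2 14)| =|(0 3 1 13 12 16 6 15 10 14)(2 5 7 11 8 9)| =30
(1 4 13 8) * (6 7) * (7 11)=[0, 4, 2, 3, 13, 5, 11, 6, 1, 9, 10, 7, 12, 8]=(1 4 13 8)(6 11 7)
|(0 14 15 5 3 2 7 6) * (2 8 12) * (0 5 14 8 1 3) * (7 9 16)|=|(0 8 12 2 9 16 7 6 5)(1 3)(14 15)|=18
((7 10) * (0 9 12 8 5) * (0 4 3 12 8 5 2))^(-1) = (0 2 8 9)(3 4 5 12)(7 10)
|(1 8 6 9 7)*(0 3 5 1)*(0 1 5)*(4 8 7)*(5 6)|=10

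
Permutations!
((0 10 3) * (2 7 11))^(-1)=(0 3 10)(2 11 7)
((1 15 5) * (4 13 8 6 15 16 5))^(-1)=(1 5 16)(4 15 6 8 13)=((1 16 5)(4 13 8 6 15))^(-1)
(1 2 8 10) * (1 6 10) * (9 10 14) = [0, 2, 8, 3, 4, 5, 14, 7, 1, 10, 6, 11, 12, 13, 9] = (1 2 8)(6 14 9 10)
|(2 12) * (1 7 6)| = |(1 7 6)(2 12)| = 6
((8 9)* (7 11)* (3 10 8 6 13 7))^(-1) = (3 11 7 13 6 9 8 10)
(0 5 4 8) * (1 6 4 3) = (0 5 3 1 6 4 8) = [5, 6, 2, 1, 8, 3, 4, 7, 0]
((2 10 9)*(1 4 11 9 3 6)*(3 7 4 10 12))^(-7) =(1 4 2 6 7 9 3 10 11 12)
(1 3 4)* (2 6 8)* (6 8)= (1 3 4)(2 8)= [0, 3, 8, 4, 1, 5, 6, 7, 2]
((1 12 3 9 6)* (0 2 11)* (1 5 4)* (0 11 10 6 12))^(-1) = (0 1 4 5 6 10 2)(3 12 9)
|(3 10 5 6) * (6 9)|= 5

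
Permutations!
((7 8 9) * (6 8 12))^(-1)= ((6 8 9 7 12))^(-1)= (6 12 7 9 8)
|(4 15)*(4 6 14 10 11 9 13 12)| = |(4 15 6 14 10 11 9 13 12)| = 9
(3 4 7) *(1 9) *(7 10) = (1 9)(3 4 10 7) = [0, 9, 2, 4, 10, 5, 6, 3, 8, 1, 7]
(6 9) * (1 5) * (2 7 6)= (1 5)(2 7 6 9)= [0, 5, 7, 3, 4, 1, 9, 6, 8, 2]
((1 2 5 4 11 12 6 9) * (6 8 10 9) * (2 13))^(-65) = (1 11)(2 8)(4 9)(5 10)(12 13)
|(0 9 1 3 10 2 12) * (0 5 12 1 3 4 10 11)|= 4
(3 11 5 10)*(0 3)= [3, 1, 2, 11, 4, 10, 6, 7, 8, 9, 0, 5]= (0 3 11 5 10)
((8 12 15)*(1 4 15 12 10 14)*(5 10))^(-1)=(1 14 10 5 8 15 4)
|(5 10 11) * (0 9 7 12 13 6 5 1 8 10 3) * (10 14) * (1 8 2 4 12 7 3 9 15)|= 44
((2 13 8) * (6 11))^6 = (13)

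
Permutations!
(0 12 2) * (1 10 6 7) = (0 12 2)(1 10 6 7) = [12, 10, 0, 3, 4, 5, 7, 1, 8, 9, 6, 11, 2]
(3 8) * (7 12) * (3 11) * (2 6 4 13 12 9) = (2 6 4 13 12 7 9)(3 8 11) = [0, 1, 6, 8, 13, 5, 4, 9, 11, 2, 10, 3, 7, 12]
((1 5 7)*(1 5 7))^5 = (1 5 7) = ((1 7 5))^5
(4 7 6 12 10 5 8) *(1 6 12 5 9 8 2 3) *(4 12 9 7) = [0, 6, 3, 1, 4, 2, 5, 9, 12, 8, 7, 11, 10] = (1 6 5 2 3)(7 9 8 12 10)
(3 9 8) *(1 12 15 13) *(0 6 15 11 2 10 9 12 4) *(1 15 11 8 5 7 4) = (0 6 11 2 10 9 5 7 4)(3 12 8)(13 15) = [6, 1, 10, 12, 0, 7, 11, 4, 3, 5, 9, 2, 8, 15, 14, 13]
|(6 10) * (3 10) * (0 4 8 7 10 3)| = |(0 4 8 7 10 6)| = 6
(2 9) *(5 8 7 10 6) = (2 9)(5 8 7 10 6) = [0, 1, 9, 3, 4, 8, 5, 10, 7, 2, 6]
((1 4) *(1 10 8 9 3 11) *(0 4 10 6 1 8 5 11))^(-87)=(0 1 11 3 6 5 9 4 10 8)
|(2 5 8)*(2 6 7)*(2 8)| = 6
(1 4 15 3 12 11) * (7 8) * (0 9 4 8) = (0 9 4 15 3 12 11 1 8 7) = [9, 8, 2, 12, 15, 5, 6, 0, 7, 4, 10, 1, 11, 13, 14, 3]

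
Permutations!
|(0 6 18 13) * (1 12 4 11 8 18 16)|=10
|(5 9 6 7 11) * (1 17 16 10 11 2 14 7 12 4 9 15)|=|(1 17 16 10 11 5 15)(2 14 7)(4 9 6 12)|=84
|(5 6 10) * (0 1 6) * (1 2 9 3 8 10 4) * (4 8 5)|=5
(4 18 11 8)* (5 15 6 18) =(4 5 15 6 18 11 8) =[0, 1, 2, 3, 5, 15, 18, 7, 4, 9, 10, 8, 12, 13, 14, 6, 16, 17, 11]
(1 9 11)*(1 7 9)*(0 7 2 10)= (0 7 9 11 2 10)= [7, 1, 10, 3, 4, 5, 6, 9, 8, 11, 0, 2]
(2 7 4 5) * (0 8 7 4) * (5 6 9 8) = (0 5 2 4 6 9 8 7) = [5, 1, 4, 3, 6, 2, 9, 0, 7, 8]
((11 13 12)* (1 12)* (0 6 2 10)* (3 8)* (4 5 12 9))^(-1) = (0 10 2 6)(1 13 11 12 5 4 9)(3 8)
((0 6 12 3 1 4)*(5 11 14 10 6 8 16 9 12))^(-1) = ((0 8 16 9 12 3 1 4)(5 11 14 10 6))^(-1) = (0 4 1 3 12 9 16 8)(5 6 10 14 11)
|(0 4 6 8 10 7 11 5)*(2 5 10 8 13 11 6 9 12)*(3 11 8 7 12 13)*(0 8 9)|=|(0 4)(2 5 8 7 6 3 11 10 12)(9 13)|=18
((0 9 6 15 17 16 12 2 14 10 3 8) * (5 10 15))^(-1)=(0 8 3 10 5 6 9)(2 12 16 17 15 14)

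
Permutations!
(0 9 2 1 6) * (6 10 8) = (0 9 2 1 10 8 6) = [9, 10, 1, 3, 4, 5, 0, 7, 6, 2, 8]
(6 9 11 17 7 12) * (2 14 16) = (2 14 16)(6 9 11 17 7 12) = [0, 1, 14, 3, 4, 5, 9, 12, 8, 11, 10, 17, 6, 13, 16, 15, 2, 7]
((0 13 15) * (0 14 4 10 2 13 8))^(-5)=((0 8)(2 13 15 14 4 10))^(-5)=(0 8)(2 13 15 14 4 10)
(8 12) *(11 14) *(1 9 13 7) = [0, 9, 2, 3, 4, 5, 6, 1, 12, 13, 10, 14, 8, 7, 11] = (1 9 13 7)(8 12)(11 14)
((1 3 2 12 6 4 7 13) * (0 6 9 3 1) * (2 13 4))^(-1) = ((0 6 2 12 9 3 13)(4 7))^(-1) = (0 13 3 9 12 2 6)(4 7)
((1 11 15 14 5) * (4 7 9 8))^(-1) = ((1 11 15 14 5)(4 7 9 8))^(-1) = (1 5 14 15 11)(4 8 9 7)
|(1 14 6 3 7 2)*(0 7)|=7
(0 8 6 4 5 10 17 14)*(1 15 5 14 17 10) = [8, 15, 2, 3, 14, 1, 4, 7, 6, 9, 10, 11, 12, 13, 0, 5, 16, 17] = (17)(0 8 6 4 14)(1 15 5)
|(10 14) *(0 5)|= |(0 5)(10 14)|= 2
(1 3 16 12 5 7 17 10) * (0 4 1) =(0 4 1 3 16 12 5 7 17 10) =[4, 3, 2, 16, 1, 7, 6, 17, 8, 9, 0, 11, 5, 13, 14, 15, 12, 10]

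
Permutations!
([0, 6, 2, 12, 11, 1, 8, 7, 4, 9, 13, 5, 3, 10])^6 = [0, 1, 2, 3, 4, 5, 6, 7, 8, 9, 10, 11, 12, 13]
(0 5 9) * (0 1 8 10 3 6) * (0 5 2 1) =(0 2 1 8 10 3 6 5 9) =[2, 8, 1, 6, 4, 9, 5, 7, 10, 0, 3]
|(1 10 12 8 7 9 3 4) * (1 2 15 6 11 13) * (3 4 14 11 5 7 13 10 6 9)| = 44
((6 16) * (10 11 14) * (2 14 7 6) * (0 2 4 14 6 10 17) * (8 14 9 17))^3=(0 16 17 6 9 2 4)(8 14)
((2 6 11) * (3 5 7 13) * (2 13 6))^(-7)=(3 13 11 6 7 5)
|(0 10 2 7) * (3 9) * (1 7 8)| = 6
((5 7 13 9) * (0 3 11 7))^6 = (0 5 9 13 7 11 3)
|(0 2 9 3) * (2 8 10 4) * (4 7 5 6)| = 10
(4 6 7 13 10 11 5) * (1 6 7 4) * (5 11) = (1 6 4 7 13 10 5) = [0, 6, 2, 3, 7, 1, 4, 13, 8, 9, 5, 11, 12, 10]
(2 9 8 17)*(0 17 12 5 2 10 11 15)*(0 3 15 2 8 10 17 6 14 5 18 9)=(0 6 14 5 8 12 18 9 10 11 2)(3 15)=[6, 1, 0, 15, 4, 8, 14, 7, 12, 10, 11, 2, 18, 13, 5, 3, 16, 17, 9]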